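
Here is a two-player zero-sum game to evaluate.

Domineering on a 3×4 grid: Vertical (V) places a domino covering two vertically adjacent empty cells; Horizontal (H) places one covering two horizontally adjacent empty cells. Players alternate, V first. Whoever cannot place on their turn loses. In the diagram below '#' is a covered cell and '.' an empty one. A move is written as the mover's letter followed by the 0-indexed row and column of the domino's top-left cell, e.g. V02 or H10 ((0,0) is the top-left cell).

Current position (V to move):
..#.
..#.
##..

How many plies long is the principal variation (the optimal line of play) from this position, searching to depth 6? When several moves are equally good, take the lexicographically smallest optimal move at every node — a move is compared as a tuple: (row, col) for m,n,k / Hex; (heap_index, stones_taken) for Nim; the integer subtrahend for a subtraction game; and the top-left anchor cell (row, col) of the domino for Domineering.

p1 V@[..#./..#./##..]: V00[#.#./#.#./##..]+1* V01[.##./.##./##..]+1 V03[..##/..##/##..]-1 V13[..#./..##/##.#]-1
p2 H@[#.#./#.#./##..]: H22[#.#./#.#./####]-1*
p3 V@[#.#./#.#./####]: V01[###./###./####]+1* V03[#.##/#.##/####]+1
p4 H@[###./###./####] terminal -1; root [..#./..#./##..] d6

PV length from [..#./..#./##..]: 3 plies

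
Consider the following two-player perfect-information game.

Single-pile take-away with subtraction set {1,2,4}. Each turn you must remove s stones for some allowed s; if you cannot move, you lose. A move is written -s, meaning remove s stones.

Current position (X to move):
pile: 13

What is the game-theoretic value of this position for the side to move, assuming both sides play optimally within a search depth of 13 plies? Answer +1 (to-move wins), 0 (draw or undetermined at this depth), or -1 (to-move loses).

[13] X move#1: -1:+1/12*, -2:-1/11, -4:+1/9
[12] O move#2: -1:-1/11*, -2:-1/10, -4:-1/8
[11] X move#3: -1:-1/10, -2:+1/9*, -4:-1/7
[9] O move#4: -1:-1/8*, -2:-1/7, -4:-1/5
[8] X move#5: -1:-1/7, -2:+1/6*, -4:-1/4
[6] O move#6: -1:-1/5*, -2:-1/4, -4:-1/2
[5] X move#7: -1:-1/4, -2:+1/3*, -4:-1/1
[3] O move#8: -1:-1/2*, -2:-1/1
[2] X move#9: -1:-1/1, -2:+1/0*
[0] end (terminal -1, O#10); searched 13 to 13

value(13, X) = +1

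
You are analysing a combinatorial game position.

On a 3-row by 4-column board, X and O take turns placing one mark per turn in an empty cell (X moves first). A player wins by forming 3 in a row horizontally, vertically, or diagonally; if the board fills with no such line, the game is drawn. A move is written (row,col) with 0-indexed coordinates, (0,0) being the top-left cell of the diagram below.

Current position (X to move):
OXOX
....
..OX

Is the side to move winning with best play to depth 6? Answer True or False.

X winning at [OXOX/..../..OX]: True

[OXOX/..../..OX] X move#1: (1,0):-1/OXOX/X.../..OX, (1,1):-1/OXOX/.X../..OX, (1,2):+1/OXOX/..X./..OX*, (1,3):+1/OXOX/...X/..OX, (2,0):-1/OXOX/..../X.OX, (2,1):-1/OXOX/..../.XOX
[OXOX/..X./..OX] end (terminal -1, O#2); searched OXOX/..../..OX to 6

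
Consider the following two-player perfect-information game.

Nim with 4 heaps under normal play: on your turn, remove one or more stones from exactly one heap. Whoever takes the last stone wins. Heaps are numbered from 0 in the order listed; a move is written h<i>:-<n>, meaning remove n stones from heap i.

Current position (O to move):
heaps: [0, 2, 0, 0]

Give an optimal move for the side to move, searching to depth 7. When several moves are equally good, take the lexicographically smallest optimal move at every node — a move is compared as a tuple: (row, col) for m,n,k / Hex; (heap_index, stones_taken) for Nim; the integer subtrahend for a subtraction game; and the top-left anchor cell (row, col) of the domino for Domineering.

[(0,2,0,0)] O move#1: h1:-1:-1/(0,1,0,0), h1:-2:+1/(0,0,0,0)*
[(0,0,0,0)] end (terminal -1, X#2); searched (0,2,0,0) to 7

O's best at [(0,2,0,0)]: h1:-2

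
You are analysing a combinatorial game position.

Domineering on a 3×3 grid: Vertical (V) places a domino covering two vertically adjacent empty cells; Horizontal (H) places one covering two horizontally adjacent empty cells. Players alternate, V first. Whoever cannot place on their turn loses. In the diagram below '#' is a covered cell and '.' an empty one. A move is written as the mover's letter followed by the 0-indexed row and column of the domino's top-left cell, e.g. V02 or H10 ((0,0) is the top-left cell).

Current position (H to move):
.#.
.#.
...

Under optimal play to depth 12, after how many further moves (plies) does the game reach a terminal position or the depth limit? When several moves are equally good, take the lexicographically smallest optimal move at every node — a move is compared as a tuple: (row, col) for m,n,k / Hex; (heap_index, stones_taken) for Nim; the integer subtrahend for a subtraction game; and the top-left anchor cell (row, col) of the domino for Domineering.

p1 H@[.#./.#./...]: H20[.#./.#./##.]-1* H21[.#./.#./.##]-1
p2 V@[.#./.#./##.]: V00[##./##./##.]+1* V02[.##/.##/##.]+1 V12[.#./.##/###]+1
p3 H@[##./##./##.] terminal -1; root [.#./.#./...] d12

PV length from [.#./.#./...]: 2 plies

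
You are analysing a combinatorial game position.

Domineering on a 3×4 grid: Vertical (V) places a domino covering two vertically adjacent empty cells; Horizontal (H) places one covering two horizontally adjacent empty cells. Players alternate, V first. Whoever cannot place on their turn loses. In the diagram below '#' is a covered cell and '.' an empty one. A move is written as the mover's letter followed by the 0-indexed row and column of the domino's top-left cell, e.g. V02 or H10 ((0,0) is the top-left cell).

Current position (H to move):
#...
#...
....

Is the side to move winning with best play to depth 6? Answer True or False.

p1 H@[#.../#.../....]: H01[###./#.../....]-1 H02[#.##/#.../....]-1 H11[#.../###./....]+1* H12[#.../#.##/....]+1 H20[#.../#.../##..]-1 H21[#.../#.../.##.]-1 H22[#.../#.../..##]-1
p2 V@[#.../###./....]: V03[#..#/####/....]-1* V13[#.../####/...#]-1
p3 H@[#..#/####/....]: H01[####/####/....]+1* H20[#..#/####/##..]+1 H21[#..#/####/.##.]+1 H22[#..#/####/..##]+1
p4 V@[####/####/....] terminal -1; root [#.../#.../....] d6

H winning at [#.../#.../....]: True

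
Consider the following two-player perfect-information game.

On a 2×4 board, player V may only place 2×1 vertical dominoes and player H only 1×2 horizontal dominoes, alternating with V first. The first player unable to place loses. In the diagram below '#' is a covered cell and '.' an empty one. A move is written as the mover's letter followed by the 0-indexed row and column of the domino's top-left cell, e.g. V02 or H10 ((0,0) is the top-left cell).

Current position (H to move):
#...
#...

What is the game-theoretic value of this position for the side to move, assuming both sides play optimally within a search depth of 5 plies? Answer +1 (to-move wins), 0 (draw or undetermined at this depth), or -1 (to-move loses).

ply 1, H at #.../#... | H01=+1→###./#...*; H02=+1→#.##/#...; H11=+1→#.../###.; H12=+1→#.../#.##
ply 2, V at ###./#... | V03=-1→####/#..#*
ply 3, H at ####/#..# | H11=+1→####/####*
ply 4: ####/#### is terminal -1 (V); from #.../#... depth 5

value(#.../#..., H) = +1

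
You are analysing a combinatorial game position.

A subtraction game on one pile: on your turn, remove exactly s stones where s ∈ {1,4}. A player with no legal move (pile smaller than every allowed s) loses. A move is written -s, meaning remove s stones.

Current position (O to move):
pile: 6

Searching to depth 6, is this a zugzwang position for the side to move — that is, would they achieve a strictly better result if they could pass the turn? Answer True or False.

[6] O move#1: -1:+1/5*, -4:+1/2
[5] X move#2: -1:-1/4*, -4:-1/1
[4] O move#3: -1:-1/3, -4:+1/0*
[0] end (terminal -1, X#4); searched 6 to 6
if O skipped the turn, X would face:
~ [6] X move#1: -1:+1/5*, -4:+1/2
~ [5] O move#2: -1:-1/4*, -4:-1/1
~ [4] X move#3: -1:-1/3, -4:+1/0*
~ [0] end (terminal -1, O#4); searched 6 to 6
compare (O): move=+1 vs pass=-1

zugzwang(6, O) = False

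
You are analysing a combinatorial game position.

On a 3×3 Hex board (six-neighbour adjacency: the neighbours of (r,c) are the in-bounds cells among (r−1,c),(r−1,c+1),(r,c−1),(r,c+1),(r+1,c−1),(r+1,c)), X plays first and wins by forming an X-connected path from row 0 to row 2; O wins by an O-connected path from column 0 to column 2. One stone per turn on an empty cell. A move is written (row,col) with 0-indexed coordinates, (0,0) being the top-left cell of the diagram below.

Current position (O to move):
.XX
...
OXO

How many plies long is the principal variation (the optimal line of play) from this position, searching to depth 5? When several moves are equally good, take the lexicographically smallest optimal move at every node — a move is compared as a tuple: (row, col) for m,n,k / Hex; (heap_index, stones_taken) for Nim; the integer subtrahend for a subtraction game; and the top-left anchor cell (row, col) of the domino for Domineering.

ply 1, O at .XX/.../OXO | (0,0)=-1→OXX/.../OXO*; (1,0)=-1→.XX/O../OXO; (1,1)=-1→.XX/.O./OXO; (1,2)=-1→.XX/..O/OXO
ply 2, X at OXX/.../OXO | (1,0)=+1→OXX/X../OXO*; (1,1)=+1→OXX/.X./OXO; (1,2)=+1→OXX/..X/OXO
ply 3, O at OXX/X../OXO | (1,1)=-1→OXX/XO./OXO*; (1,2)=-1→OXX/X.O/OXO
ply 4, X at OXX/XO./OXO | (1,2)=+1→OXX/XOX/OXO*
ply 5: OXX/XOX/OXO is terminal -1 (O); from .XX/.../OXO depth 5

PV length from [.XX/.../OXO]: 4 plies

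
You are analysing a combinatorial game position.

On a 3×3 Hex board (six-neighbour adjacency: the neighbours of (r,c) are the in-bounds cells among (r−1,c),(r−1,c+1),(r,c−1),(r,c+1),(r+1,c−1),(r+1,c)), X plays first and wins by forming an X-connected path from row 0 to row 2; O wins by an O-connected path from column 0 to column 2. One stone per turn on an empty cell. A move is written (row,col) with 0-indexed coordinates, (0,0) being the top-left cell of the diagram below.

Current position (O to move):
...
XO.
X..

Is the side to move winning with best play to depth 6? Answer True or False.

O winning at [.../XO./X..]: False

[.../XO./X..] O move#1: (0,0):-1/O../XO./X..*, (0,1):-1/.O./XO./X.., (0,2):-1/..O/XO./X.., (1,2):-1/.../XOO/X.., (2,1):-1/.../XO./XO., (2,2):-1/.../XO./X.O
[O../XO./X..] X move#2: (0,1):+1/OX./XO./X..*, (0,2):+1/O.X/XO./X.., (1,2):+1/O../XOX/X.., (2,1):-1/O../XO./XX., (2,2):-1/O../XO./X.X
[OX./XO./X..] end (terminal -1, O#3); searched .../XO./X.. to 6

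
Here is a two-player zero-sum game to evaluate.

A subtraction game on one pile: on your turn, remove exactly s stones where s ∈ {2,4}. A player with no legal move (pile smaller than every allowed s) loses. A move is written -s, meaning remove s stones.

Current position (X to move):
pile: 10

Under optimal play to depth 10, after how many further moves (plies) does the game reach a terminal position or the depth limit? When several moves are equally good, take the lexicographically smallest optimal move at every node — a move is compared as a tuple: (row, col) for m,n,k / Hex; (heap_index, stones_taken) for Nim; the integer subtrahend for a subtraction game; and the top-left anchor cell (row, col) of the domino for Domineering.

PV length from [10]: 3 plies

ply 1, X at 10 | -2=-1→8; -4=+1→6*
ply 2, O at 6 | -2=-1→4*; -4=-1→2
ply 3, X at 4 | -2=-1→2; -4=+1→0*
ply 4: 0 is terminal -1 (O); from 10 depth 10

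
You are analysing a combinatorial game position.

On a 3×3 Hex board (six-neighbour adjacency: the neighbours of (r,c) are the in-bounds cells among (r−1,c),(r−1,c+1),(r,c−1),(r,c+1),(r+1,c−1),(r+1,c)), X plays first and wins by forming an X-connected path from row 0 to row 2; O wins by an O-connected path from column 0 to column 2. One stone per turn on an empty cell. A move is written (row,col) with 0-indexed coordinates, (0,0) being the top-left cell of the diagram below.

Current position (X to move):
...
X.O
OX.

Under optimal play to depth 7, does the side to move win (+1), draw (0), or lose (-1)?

value(.../X.O/OX., X) = +1

[.../X.O/OX.] X move#1: (0,0):-1/X../X.O/OX., (0,1):-1/.X./X.O/OX., (0,2):-1/..X/X.O/OX., (1,1):+1/.../XXO/OX.*, (2,2):-1/.../X.O/OXX
[.../XXO/OX.] O move#2: (0,0):-1/O../XXO/OX.*, (0,1):-1/.O./XXO/OX., (0,2):-1/..O/XXO/OX., (2,2):-1/.../XXO/OXO
[O../XXO/OX.] X move#3: (0,1):+1/OX./XXO/OX.*, (0,2):+1/O.X/XXO/OX., (2,2):+1/O../XXO/OXX
[OX./XXO/OX.] end (terminal -1, O#4); searched .../X.O/OX. to 7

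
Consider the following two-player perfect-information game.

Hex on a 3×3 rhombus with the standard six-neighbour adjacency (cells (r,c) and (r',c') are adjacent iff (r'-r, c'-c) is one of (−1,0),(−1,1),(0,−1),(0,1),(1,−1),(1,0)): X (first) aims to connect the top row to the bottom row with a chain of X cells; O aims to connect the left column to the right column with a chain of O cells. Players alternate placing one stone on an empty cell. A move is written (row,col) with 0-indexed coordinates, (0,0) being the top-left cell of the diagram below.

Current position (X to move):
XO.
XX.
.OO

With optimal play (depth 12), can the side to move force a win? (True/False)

X winning at [XO./XX./.OO]: True

p1 X@[XO./XX./.OO]: (0,2)[XOX/XX./.OO]-1 (1,2)[XO./XXX/.OO]-1 (2,0)[XO./XX./XOO]+1*
p2 O@[XO./XX./XOO] terminal -1; root [XO./XX./.OO] d12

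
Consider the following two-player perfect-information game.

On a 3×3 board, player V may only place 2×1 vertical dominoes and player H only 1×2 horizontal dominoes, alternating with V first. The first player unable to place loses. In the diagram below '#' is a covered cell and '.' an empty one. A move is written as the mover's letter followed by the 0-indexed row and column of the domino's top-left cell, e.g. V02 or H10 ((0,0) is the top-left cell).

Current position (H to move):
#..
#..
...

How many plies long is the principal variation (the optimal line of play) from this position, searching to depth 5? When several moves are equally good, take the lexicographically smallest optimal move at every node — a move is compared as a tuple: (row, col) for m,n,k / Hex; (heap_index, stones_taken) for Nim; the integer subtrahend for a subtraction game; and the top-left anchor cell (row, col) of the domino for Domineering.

p1 H@[#../#../...]: H01[###/#../...]-1 H11[#../###/...]+1* H20[#../#../##.]-1 H21[#../#../.##]-1
p2 V@[#../###/...] terminal -1; root [#../#../...] d5

PV length from [#../#../...]: 1 ply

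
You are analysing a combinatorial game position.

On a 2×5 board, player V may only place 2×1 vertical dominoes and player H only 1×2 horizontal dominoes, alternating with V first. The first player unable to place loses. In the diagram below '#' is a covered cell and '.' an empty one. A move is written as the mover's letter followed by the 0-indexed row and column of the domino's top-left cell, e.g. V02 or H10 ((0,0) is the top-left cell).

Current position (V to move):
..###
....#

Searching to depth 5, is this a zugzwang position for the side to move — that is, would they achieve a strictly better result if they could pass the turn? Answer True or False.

zugzwang(..###/....#, V) = False

[..###/....#] V move#1: V00:-1/#.###/#...#, V01:+1/.####/.#..#*
[.####/.#..#] H move#2: H12:-1/.####/.####*
[.####/.####] V move#3: V00:+1/#####/#####*
[#####/#####] end (terminal -1, H#4); searched ..###/....# to 5
pass branch (H moves first from the same position):
  | [..###/....#] H move#1: H00:+1/#####/....#*, H10:+1/..###/##..#, H11:-1/..###/.##.#, H12:-1/..###/..###
  | [#####/....#] end (terminal -1, V#2); searched ..###/....# to 5
V moving scores +1; V passing scores -1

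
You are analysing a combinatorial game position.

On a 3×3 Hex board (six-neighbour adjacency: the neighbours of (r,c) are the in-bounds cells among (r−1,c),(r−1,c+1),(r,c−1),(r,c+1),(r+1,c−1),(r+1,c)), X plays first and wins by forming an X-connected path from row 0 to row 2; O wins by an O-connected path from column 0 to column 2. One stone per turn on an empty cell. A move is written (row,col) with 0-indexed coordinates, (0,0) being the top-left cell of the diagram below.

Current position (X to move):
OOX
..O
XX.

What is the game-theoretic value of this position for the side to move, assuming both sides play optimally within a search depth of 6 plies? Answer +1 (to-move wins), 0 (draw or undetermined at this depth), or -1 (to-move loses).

ply 1, X at OOX/..O/XX. | (1,0)=-1→OOX/X.O/XX.; (1,1)=+1→OOX/.XO/XX.*; (2,2)=-1→OOX/..O/XXX
ply 2: OOX/.XO/XX. is terminal -1 (O); from OOX/..O/XX. depth 6

value(OOX/..O/XX., X) = +1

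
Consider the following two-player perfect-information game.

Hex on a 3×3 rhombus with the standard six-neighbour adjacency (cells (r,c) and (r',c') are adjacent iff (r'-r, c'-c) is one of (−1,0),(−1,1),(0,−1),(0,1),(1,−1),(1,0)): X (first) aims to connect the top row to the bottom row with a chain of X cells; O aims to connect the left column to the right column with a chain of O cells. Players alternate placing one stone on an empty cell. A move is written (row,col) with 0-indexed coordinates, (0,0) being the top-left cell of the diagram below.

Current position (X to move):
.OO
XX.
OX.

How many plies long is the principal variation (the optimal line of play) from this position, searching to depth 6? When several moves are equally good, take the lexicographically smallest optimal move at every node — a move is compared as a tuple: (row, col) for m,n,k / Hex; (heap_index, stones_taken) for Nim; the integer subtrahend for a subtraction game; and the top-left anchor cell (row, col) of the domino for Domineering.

PV length from [.OO/XX./OX.]: 1 ply

[.OO/XX./OX.] X move#1: (0,0):+1/XOO/XX./OX.*, (1,2):-1/.OO/XXX/OX., (2,2):-1/.OO/XX./OXX
[XOO/XX./OX.] end (terminal -1, O#2); searched .OO/XX./OX. to 6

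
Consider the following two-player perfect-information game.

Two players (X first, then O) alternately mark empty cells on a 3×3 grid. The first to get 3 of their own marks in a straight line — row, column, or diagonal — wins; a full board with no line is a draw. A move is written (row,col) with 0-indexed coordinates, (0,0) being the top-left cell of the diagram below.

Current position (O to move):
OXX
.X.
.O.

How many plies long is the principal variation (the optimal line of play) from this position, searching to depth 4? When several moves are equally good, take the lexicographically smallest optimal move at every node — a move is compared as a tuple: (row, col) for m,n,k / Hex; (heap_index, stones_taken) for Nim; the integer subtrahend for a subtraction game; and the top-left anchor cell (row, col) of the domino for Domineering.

PV length from [OXX/.X./.O.]: 3 plies

[OXX/.X./.O.] O move#1: (1,0):-1/OXX/OX./.O., (1,2):-1/OXX/.XO/.O., (2,0):+1/OXX/.X./OO.*, (2,2):-1/OXX/.X./.OO
[OXX/.X./OO.] X move#2: (1,0):-1/OXX/XX./OO.*, (1,2):-1/OXX/.XX/OO., (2,2):-1/OXX/.X./OOX
[OXX/XX./OO.] O move#3: (1,2):+0/OXX/XXO/OO., (2,2):+1/OXX/XX./OOO*
[OXX/XX./OOO] end (terminal -1, X#4); searched OXX/.X./.O. to 4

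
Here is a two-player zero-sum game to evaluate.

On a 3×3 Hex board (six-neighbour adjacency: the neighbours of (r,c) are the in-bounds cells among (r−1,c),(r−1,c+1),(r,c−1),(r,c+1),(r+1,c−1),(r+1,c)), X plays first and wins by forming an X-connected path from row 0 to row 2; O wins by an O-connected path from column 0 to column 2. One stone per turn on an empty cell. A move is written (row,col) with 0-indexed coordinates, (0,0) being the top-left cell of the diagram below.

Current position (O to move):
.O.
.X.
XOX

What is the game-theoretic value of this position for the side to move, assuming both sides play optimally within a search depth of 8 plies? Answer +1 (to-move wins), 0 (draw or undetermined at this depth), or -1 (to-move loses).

value(.O./.X./XOX, O) = +1

ply 1, O at .O./.X./XOX | (0,0)=-1→OO./.X./XOX; (0,2)=+1→.OO/.X./XOX*; (1,0)=-1→.O./OX./XOX; (1,2)=-1→.O./.XO/XOX
ply 2, X at .OO/.X./XOX | (0,0)=-1→XOO/.X./XOX*; (1,0)=-1→.OO/XX./XOX; (1,2)=-1→.OO/.XX/XOX
ply 3, O at XOO/.X./XOX | (1,0)=+1→XOO/OX./XOX*; (1,2)=-1→XOO/.XO/XOX
ply 4: XOO/OX./XOX is terminal -1 (X); from .O./.X./XOX depth 8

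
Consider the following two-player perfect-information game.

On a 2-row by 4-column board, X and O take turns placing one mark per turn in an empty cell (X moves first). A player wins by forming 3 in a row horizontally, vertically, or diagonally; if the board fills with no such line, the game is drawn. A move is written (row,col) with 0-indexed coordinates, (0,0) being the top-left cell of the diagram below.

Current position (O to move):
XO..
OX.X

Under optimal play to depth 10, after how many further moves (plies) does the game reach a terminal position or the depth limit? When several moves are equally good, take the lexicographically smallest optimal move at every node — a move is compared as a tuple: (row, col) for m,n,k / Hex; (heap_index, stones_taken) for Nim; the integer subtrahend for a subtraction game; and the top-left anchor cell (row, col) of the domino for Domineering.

PV length from [XO../OX.X]: 3 plies

p1 O@[XO../OX.X]: (0,2)[XOO./OX.X]-1 (0,3)[XO.O/OX.X]-1 (1,2)[XO../OXOX]+0*
p2 X@[XO../OXOX]: (0,2)[XOX./OXOX]+0* (0,3)[XO.X/OXOX]+0
p3 O@[XOX./OXOX]: (0,3)[XOXO/OXOX]+0*
p4 X@[XOXO/OXOX] terminal +0; root [XO../OX.X] d10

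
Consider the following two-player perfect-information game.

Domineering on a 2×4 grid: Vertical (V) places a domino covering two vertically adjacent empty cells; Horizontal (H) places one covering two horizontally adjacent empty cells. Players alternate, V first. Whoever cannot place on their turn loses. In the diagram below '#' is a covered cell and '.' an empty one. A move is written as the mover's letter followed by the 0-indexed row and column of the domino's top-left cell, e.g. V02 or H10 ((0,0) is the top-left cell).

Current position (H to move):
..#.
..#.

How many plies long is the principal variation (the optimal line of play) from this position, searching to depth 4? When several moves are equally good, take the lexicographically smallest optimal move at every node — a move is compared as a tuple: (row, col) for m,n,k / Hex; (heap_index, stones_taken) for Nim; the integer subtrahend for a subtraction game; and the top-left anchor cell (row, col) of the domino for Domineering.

PV length from [..#./..#.]: 3 plies

p1 H@[..#./..#.]: H00[###./..#.]+1* H10[..#./###.]+1
p2 V@[###./..#.]: V03[####/..##]-1*
p3 H@[####/..##]: H10[####/####]+1*
p4 V@[####/####] terminal -1; root [..#./..#.] d4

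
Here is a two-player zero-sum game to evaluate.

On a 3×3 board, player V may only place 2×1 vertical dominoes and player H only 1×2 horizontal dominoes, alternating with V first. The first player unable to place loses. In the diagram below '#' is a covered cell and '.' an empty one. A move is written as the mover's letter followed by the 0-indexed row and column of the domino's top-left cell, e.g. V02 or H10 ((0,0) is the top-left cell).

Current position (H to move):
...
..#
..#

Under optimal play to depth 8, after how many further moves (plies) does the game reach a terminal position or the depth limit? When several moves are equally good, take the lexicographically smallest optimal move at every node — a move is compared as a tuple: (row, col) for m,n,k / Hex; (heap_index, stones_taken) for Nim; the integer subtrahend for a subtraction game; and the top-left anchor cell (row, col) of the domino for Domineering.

PV length from [.../..#/..#]: 1 ply

[.../..#/..#] H move#1: H00:-1/##./..#/..#, H01:-1/.##/..#/..#, H10:+1/.../###/..#*, H20:-1/.../..#/###
[.../###/..#] end (terminal -1, V#2); searched .../..#/..# to 8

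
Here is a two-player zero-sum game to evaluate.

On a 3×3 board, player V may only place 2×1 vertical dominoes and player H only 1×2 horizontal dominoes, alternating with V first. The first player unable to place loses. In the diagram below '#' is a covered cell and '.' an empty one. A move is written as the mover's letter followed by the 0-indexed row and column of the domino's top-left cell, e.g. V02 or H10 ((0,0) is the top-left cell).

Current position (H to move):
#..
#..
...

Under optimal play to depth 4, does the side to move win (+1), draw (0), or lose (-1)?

p1 H@[#../#../...]: H01[###/#../...]-1 H11[#../###/...]+1* H20[#../#../##.]-1 H21[#../#../.##]-1
p2 V@[#../###/...] terminal -1; root [#../#../...] d4

value(#../#../..., H) = +1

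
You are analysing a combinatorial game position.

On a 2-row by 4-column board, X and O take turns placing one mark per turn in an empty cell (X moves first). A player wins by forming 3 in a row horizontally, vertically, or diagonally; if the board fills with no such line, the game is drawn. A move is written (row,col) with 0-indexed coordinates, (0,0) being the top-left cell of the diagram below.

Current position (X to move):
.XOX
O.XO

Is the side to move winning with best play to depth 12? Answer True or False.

p1 X@[.XOX/O.XO]: (0,0)[XXOX/O.XO]+0* (1,1)[.XOX/OXXO]+0
p2 O@[XXOX/O.XO]: (1,1)[XXOX/OOXO]+0*
p3 X@[XXOX/OOXO] terminal +0; root [.XOX/O.XO] d12

X winning at [.XOX/O.XO]: False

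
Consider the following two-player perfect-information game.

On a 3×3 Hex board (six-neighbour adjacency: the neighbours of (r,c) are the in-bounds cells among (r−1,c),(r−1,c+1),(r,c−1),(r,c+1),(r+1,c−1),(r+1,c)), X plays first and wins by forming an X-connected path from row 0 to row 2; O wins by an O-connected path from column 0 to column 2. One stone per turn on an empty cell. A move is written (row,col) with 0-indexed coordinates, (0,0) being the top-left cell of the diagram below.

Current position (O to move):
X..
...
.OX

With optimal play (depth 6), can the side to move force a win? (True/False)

O winning at [X../.../.OX]: True

[X../.../.OX] O move#1: (0,1):-1/XO./.../.OX, (0,2):-1/X.O/.../.OX, (1,0):-1/X../O../.OX, (1,1):+1/X../.O./.OX*, (1,2):-1/X../..O/.OX, (2,0):-1/X../.../OOX
[X../.O./.OX] X move#2: (0,1):-1/XX./.O./.OX*, (0,2):-1/X.X/.O./.OX, (1,0):-1/X../XO./.OX, (1,2):-1/X../.OX/.OX, (2,0):-1/X../.O./XOX
[XX./.O./.OX] O move#3: (0,2):+1/XXO/.O./.OX*, (1,0):+1/XX./OO./.OX, (1,2):+1/XX./.OO/.OX, (2,0):+1/XX./.O./OOX
[XXO/.O./.OX] X move#4: (1,0):-1/XXO/XO./.OX*, (1,2):-1/XXO/.OX/.OX, (2,0):-1/XXO/.O./XOX
[XXO/XO./.OX] O move#5: (1,2):-1/XXO/XOO/.OX, (2,0):+1/XXO/XO./OOX*
[XXO/XO./OOX] end (terminal -1, X#6); searched X../.../.OX to 6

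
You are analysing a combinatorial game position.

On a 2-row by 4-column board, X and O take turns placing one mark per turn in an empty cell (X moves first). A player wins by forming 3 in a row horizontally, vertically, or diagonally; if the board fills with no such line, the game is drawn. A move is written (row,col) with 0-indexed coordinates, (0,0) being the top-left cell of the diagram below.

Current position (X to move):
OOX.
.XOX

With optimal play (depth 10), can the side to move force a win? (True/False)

p1 X@[OOX./.XOX]: (0,3)[OOXX/.XOX]+0* (1,0)[OOX./XXOX]+0
p2 O@[OOXX/.XOX]: (1,0)[OOXX/OXOX]+0*
p3 X@[OOXX/OXOX] terminal +0; root [OOX./.XOX] d10

X winning at [OOX./.XOX]: False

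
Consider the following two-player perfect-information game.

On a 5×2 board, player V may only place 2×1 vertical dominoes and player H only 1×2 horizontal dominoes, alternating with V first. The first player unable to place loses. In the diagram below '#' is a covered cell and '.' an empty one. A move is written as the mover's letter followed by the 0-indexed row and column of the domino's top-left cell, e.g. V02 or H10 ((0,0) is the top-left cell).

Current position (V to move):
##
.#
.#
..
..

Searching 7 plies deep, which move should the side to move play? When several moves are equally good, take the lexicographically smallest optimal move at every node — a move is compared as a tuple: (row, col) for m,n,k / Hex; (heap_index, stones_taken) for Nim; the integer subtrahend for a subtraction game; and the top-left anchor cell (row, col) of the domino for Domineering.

V's best at [##/.#/.#/../..]: V30

[##/.#/.#/../..] V move#1: V10:-1/##/##/##/../.., V20:-1/##/.#/##/#./.., V30:+1/##/.#/.#/#./#.*, V31:+1/##/.#/.#/.#/.#
[##/.#/.#/#./#.] end (terminal -1, H#2); searched ##/.#/.#/../.. to 7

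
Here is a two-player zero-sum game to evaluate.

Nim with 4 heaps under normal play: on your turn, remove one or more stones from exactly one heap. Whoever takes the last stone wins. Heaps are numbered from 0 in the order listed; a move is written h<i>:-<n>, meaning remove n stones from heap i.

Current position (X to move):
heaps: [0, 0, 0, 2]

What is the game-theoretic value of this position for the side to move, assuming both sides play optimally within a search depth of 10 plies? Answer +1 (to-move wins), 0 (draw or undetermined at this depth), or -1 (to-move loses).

value((0,0,0,2), X) = +1

p1 X@[(0,0,0,2)]: h3:-1[(0,0,0,1)]-1 h3:-2[(0,0,0,0)]+1*
p2 O@[(0,0,0,0)] terminal -1; root [(0,0,0,2)] d10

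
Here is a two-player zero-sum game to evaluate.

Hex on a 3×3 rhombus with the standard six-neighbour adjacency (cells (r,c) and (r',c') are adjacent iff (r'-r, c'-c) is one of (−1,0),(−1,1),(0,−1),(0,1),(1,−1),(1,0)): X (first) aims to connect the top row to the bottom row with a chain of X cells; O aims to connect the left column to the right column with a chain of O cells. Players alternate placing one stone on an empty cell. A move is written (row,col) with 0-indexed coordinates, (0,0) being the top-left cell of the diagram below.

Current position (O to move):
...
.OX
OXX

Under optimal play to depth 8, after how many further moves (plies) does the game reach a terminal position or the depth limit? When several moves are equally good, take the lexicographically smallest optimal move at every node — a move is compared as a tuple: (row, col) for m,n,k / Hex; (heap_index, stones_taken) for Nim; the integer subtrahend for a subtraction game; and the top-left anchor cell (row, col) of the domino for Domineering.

PV length from [.../.OX/OXX]: 1 ply

p1 O@[.../.OX/OXX]: (0,0)[O../.OX/OXX]-1 (0,1)[.O./.OX/OXX]-1 (0,2)[..O/.OX/OXX]+1* (1,0)[.../OOX/OXX]-1
p2 X@[..O/.OX/OXX] terminal -1; root [.../.OX/OXX] d8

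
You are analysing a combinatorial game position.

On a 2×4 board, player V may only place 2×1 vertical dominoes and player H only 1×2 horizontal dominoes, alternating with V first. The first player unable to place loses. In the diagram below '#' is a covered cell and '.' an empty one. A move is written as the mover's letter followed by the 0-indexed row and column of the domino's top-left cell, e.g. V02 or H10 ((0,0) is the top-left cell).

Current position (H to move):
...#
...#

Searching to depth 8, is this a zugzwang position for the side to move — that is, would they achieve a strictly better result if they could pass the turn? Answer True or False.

zugzwang(...#/...#, H) = False

ply 1, H at ...#/...# | H00=+1→##.#/...#*; H01=+1→.###/...#; H10=+1→...#/##.#; H11=+1→...#/.###
ply 2, V at ##.#/...# | V02=-1→####/..##*
ply 3, H at ####/..## | H10=+1→####/####*
ply 4: ####/#### is terminal -1 (V); from ...#/...# depth 8
suppose H passes — search the same position with V to move:
pass> ply 1, V at ...#/...# | V00=-1→#..#/#..#; V01=+1→.#.#/.#.#*; V02=-1→..##/..##
pass> ply 2: .#.#/.#.# is terminal -1 (H); from ...#/...# depth 8
for H: play +1, pass -1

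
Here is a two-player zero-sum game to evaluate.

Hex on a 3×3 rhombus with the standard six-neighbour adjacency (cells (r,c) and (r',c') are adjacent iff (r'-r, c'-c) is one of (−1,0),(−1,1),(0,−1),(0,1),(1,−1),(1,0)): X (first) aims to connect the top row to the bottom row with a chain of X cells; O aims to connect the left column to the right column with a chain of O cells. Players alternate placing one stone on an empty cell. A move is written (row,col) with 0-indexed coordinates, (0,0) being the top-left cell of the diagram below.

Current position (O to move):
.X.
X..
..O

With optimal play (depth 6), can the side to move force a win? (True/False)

p1 O@[.X./X../..O]: (0,0)[OX./X../..O]-1 (0,2)[.XO/X../..O]-1 (1,1)[.X./XO./..O]-1 (1,2)[.X./X.O/..O]-1 (2,0)[.X./X../O.O]+1* (2,1)[.X./X../.OO]-1
p2 X@[.X./X../O.O]: (0,0)[XX./X../O.O]-1* (0,2)[.XX/X../O.O]-1 (1,1)[.X./XX./O.O]-1 (1,2)[.X./X.X/O.O]-1 (2,1)[.X./X../OXO]-1
p3 O@[XX./X../O.O]: (0,2)[XXO/X../O.O]+1* (1,1)[XX./XO./O.O]+1 (1,2)[XX./X.O/O.O]+1 (2,1)[XX./X../OOO]+1
p4 X@[XXO/X../O.O]: (1,1)[XXO/XX./O.O]-1* (1,2)[XXO/X.X/O.O]-1 (2,1)[XXO/X../OXO]-1
p5 O@[XXO/XX./O.O]: (1,2)[XXO/XXO/O.O]-1 (2,1)[XXO/XX./OOO]+1*
p6 X@[XXO/XX./OOO] terminal -1; root [.X./X../..O] d6

O winning at [.X./X../..O]: True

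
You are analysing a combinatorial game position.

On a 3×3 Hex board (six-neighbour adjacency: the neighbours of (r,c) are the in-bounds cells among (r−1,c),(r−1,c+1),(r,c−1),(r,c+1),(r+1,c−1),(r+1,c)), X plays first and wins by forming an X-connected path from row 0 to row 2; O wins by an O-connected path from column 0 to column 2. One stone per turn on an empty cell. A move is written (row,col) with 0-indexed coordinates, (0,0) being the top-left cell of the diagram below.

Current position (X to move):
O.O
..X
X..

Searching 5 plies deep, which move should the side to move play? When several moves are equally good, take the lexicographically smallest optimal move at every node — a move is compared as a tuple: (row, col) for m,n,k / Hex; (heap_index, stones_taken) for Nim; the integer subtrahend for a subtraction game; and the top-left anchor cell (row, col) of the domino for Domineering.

X's best at [O.O/..X/X..]: (0,1)

ply 1, X at O.O/..X/X.. | (0,1)=+1→OXO/..X/X..*; (1,0)=-1→O.O/X.X/X..; (1,1)=-1→O.O/.XX/X..; (2,1)=-1→O.O/..X/XX.; (2,2)=-1→O.O/..X/X.X
ply 2, O at OXO/..X/X.. | (1,0)=-1→OXO/O.X/X..*; (1,1)=-1→OXO/.OX/X..; (2,1)=-1→OXO/..X/XO.; (2,2)=-1→OXO/..X/X.O
ply 3, X at OXO/O.X/X.. | (1,1)=+1→OXO/OXX/X..*; (2,1)=-1→OXO/O.X/XX.; (2,2)=-1→OXO/O.X/X.X
ply 4: OXO/OXX/X.. is terminal -1 (O); from O.O/..X/X.. depth 5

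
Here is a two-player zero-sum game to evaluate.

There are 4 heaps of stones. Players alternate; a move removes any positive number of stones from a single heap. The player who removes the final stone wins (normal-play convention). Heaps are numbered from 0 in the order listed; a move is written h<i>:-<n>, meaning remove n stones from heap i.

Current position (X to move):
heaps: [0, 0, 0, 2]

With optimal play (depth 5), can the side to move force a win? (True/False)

p1 X@[(0,0,0,2)]: h3:-1[(0,0,0,1)]-1 h3:-2[(0,0,0,0)]+1*
p2 O@[(0,0,0,0)] terminal -1; root [(0,0,0,2)] d5

X winning at [(0,0,0,2)]: True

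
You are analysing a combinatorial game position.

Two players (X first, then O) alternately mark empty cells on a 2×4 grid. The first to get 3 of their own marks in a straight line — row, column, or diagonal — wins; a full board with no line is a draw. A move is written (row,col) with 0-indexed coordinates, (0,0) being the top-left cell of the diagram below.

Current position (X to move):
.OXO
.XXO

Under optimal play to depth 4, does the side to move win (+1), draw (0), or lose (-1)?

p1 X@[.OXO/.XXO]: (0,0)[XOXO/.XXO]+0 (1,0)[.OXO/XXXO]+1*
p2 O@[.OXO/XXXO] terminal -1; root [.OXO/.XXO] d4

value(.OXO/.XXO, X) = +1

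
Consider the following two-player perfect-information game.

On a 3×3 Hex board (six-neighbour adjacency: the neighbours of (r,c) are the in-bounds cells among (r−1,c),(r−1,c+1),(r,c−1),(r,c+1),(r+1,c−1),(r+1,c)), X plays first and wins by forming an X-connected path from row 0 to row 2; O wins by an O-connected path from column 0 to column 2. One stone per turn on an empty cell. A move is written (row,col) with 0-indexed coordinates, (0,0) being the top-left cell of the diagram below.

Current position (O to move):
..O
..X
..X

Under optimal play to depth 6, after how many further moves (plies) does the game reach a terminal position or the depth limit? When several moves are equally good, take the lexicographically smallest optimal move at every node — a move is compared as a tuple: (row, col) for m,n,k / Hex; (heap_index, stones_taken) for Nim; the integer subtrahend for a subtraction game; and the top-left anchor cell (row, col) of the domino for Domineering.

PV length from [..O/..X/..X]: 5 plies

p1 O@[..O/..X/..X]: (0,0)[O.O/..X/..X]+1* (0,1)[.OO/..X/..X]+1 (1,0)[..O/O.X/..X]+1 (1,1)[..O/.OX/..X]+1 (2,0)[..O/..X/O.X]+1 (2,1)[..O/..X/.OX]-1
p2 X@[O.O/..X/..X]: (0,1)[OXO/..X/..X]-1* (1,0)[O.O/X.X/..X]-1 (1,1)[O.O/.XX/..X]-1 (2,0)[O.O/..X/X.X]-1 (2,1)[O.O/..X/.XX]-1
p3 O@[OXO/..X/..X]: (1,0)[OXO/O.X/..X]-1 (1,1)[OXO/.OX/..X]+1* (2,0)[OXO/..X/O.X]-1 (2,1)[OXO/..X/.OX]-1
p4 X@[OXO/.OX/..X]: (1,0)[OXO/XOX/..X]-1* (2,0)[OXO/.OX/X.X]-1 (2,1)[OXO/.OX/.XX]-1
p5 O@[OXO/XOX/..X]: (2,0)[OXO/XOX/O.X]+1* (2,1)[OXO/XOX/.OX]-1
p6 X@[OXO/XOX/O.X] terminal -1; root [..O/..X/..X] d6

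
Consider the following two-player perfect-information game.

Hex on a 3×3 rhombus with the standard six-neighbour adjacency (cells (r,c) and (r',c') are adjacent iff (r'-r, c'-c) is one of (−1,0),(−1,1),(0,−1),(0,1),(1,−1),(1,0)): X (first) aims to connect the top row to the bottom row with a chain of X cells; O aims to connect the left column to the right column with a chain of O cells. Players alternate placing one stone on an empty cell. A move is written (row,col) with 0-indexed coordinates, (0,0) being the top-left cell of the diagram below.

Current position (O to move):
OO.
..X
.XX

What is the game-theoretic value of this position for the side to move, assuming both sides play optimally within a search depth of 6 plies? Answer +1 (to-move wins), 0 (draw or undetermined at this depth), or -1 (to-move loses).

ply 1, O at OO./..X/.XX | (0,2)=+1→OOO/..X/.XX*; (1,0)=-1→OO./O.X/.XX; (1,1)=-1→OO./.OX/.XX; (2,0)=-1→OO./..X/OXX
ply 2: OOO/..X/.XX is terminal -1 (X); from OO./..X/.XX depth 6

value(OO./..X/.XX, O) = +1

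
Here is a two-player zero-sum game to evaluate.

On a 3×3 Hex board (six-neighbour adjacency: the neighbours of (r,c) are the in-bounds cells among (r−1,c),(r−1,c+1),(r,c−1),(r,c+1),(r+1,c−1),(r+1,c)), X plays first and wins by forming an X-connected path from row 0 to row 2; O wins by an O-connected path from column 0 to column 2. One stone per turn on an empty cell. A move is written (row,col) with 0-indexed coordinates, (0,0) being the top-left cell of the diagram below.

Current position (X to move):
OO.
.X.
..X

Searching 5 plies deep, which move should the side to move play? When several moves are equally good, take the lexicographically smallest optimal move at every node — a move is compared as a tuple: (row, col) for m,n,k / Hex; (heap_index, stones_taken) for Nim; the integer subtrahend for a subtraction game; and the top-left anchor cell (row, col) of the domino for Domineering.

ply 1, X at OO./.X./..X | (0,2)=+1→OOX/.X./..X*; (1,0)=-1→OO./XX./..X; (1,2)=-1→OO./.XX/..X; (2,0)=-1→OO./.X./X.X; (2,1)=-1→OO./.X./.XX
ply 2, O at OOX/.X./..X | (1,0)=-1→OOX/OX./..X*; (1,2)=-1→OOX/.XO/..X; (2,0)=-1→OOX/.X./O.X; (2,1)=-1→OOX/.X./.OX
ply 3, X at OOX/OX./..X | (1,2)=+1→OOX/OXX/..X*; (2,0)=+1→OOX/OX./X.X; (2,1)=+1→OOX/OX./.XX
ply 4: OOX/OXX/..X is terminal -1 (O); from OO./.X./..X depth 5

X's best at [OO./.X./..X]: (0,2)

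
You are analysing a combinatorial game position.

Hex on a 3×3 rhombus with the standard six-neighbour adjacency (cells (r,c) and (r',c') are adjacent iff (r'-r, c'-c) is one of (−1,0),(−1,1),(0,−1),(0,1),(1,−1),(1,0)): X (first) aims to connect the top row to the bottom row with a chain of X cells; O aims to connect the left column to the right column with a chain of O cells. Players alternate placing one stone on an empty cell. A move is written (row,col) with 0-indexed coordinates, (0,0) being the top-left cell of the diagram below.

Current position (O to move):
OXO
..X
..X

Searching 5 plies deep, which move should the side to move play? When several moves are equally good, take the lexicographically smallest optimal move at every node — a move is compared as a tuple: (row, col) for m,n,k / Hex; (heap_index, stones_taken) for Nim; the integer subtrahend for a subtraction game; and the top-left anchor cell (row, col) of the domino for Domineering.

p1 O@[OXO/..X/..X]: (1,0)[OXO/O.X/..X]-1 (1,1)[OXO/.OX/..X]+1* (2,0)[OXO/..X/O.X]-1 (2,1)[OXO/..X/.OX]-1
p2 X@[OXO/.OX/..X]: (1,0)[OXO/XOX/..X]-1* (2,0)[OXO/.OX/X.X]-1 (2,1)[OXO/.OX/.XX]-1
p3 O@[OXO/XOX/..X]: (2,0)[OXO/XOX/O.X]+1* (2,1)[OXO/XOX/.OX]-1
p4 X@[OXO/XOX/O.X] terminal -1; root [OXO/..X/..X] d5

O's best at [OXO/..X/..X]: (1,1)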